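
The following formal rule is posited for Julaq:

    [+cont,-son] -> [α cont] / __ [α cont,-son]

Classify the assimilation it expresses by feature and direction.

The rule copies [cont] (continuancy) from the environment onto the target fricatives; since [±cont] encodes the stop/fricative manner contrast, the assimilating dimension is manner.
The conditioning segment sits to the right of the focus bar, meaning the trigger follows the segment that changes — regressive assimilation.

regressive manner assimilation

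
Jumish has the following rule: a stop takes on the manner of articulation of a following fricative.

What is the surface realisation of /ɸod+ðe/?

The rule targets /d/ (voiced alveolar stop), which sits before the trigger /ð/ (fricative).
The voiced alveolar fricative is [z], so /d/ → [z].

[ɸozðe]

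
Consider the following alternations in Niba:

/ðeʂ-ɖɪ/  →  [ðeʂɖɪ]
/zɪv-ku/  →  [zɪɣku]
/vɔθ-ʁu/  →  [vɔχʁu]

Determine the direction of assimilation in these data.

The segment that alternates is /v/, which surfaces as [ɣ] when adjacent to /k/.
/v/ is labiodental while /k/ is velar; the output [ɣ] is velar, matching the trigger — so the feature that spreads is place.
The other alternating form patterns the same way: /θ/ → [χ] before /ʁ/ (dental → uvular, matching uvular) — only place changes, and always toward the following segment.
No alternation appears in [ðeʂɖɪ]: there the adjacent consonants already agree in place (/ʂ/ and /ɖ/ are both retroflex), so this form is consistent with the same rule.
Since the segment that changes precedes the conditioning segment, the assimilation is regressive.

regressive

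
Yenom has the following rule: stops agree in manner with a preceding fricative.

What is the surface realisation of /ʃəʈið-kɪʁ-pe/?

/k/ is a voiceless velar stop. The preceding trigger /ð/ is a fricative, so /k/ must become a fricative as well.
A voiceless velar fricative is [x], so the surface segment is [x].
The same rule applies at the second boundary: /p/ → [ɸ] next to /ʁ/.

[ʃəʈiðxɪʁɸe]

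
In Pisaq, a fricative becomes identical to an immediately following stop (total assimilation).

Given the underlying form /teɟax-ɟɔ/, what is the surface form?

/x/ is the segment targeted by the rule; it sits immediately before /ɟ/, so it assimilates completely and surfaces as [ɟ].

[teɟaɟɟɔ]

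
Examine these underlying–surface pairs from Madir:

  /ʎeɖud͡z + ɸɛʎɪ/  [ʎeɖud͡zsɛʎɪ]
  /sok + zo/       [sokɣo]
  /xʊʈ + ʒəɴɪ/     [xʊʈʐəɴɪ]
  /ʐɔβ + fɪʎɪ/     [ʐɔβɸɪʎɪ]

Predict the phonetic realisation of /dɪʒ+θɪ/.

The data show progressive place assimilation: /ɸ/ → [s] after /d͡z/; /z/ → [ɣ] after /k/; /ʒ/ → [ʐ] after /ʈ/; /f/ → [ɸ] after /β/. In each pair only place changes, matching the preceding consonant, while manner and voice stay constant.
The rule targets /θ/ (voiceless dental fricative), which sits after the trigger /ʒ/ (postalveolar).
Changing only its place to postalveolar gives [ʃ] — the voiceless postalveolar fricative.

[dɪʒʃɪ]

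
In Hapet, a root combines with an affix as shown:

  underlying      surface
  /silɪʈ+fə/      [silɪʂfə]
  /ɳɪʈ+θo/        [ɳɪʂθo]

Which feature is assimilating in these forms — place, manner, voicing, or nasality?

manner

The segment that alternates is /ʈ/, which surfaces as [ʂ] when adjacent to /f/.
The change stop → fricative matches the manner of the following /f/, identifying this as manner assimilation.
Checking the remaining alternation: /ʈ/ → [ʂ] before /θ/ (stop → fricative, matching a fricative) — only manner changes, and always toward the following segment.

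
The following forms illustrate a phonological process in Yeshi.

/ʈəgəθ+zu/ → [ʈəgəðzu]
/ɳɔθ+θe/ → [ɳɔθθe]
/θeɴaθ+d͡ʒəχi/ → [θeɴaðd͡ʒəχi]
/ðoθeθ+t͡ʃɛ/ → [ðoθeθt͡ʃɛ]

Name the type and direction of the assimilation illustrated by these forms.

Underlying /θ/ is realised as [ð] next to /z/; /z/ itself does not change.
The change voiceless → voiced matches the voicing of the following /z/, identifying this as voicing assimilation.
Place and manner are unchanged, so the assimilation is partial, not total.
The same holds elsewhere in the data: /θ/ → [ð] before /d͡ʒ/ (voiceless → voiced, matching voiced) — only voicing changes, and always toward the following segment.
No alternation appears in [ɳɔθθe], [ðoθeθt͡ʃɛ]: there the adjacent consonants already agree in voicing (/θ/ and /θ/ are both voiceless; /θ/ and /t͡ʃ/ are both voiceless), so these forms are consistent with the same rule.
The trigger is the following segment, so the direction is regressive (anticipatory).

regressive voicing assimilation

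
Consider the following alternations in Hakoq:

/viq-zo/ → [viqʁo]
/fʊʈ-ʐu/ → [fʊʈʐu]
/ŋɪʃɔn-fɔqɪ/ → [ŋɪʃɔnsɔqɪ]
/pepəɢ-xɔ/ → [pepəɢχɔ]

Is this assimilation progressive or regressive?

Comparing underlying and surface forms, /z/ → [ʁ] is the alternation; the neighbouring /q/ is constant.
/z/ is alveolar while /q/ is uvular; the output [ʁ] is uvular, matching the trigger — so the feature that spreads is place.
Checking the remaining alternations: /f/ → [s] after /n/ (labiodental → alveolar, matching alveolar); /x/ → [χ] after /ɢ/ (velar → uvular, matching uvular) — only place changes, and always toward the preceding segment.
Nothing changes in [fʊʈʐu]: there the adjacent consonants already agree in place (/ʐ/ and /ʈ/ are both retroflex), so this form is consistent with the same rule.
The trigger is the preceding segment, so the direction is progressive (perseverative).

progressive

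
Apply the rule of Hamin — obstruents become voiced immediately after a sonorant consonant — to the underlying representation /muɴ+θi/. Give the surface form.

[muɴði]

The rule targets /θ/ (voiceless dental fricative), which sits after the trigger /ɴ/ (voiced).
Changing only its voicing to voiced gives [ð] — the voiced dental fricative.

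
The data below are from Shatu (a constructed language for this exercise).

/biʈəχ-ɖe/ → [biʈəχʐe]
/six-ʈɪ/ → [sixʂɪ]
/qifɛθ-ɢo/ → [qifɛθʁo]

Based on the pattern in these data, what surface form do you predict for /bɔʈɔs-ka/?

The data show progressive manner assimilation: /ɖ/ → [ʐ] after /χ/; /ʈ/ → [ʂ] after /x/; /ɢ/ → [ʁ] after /θ/. In each pair only manner changes, matching the preceding consonant, while place and voice stay constant.
The rule targets /k/ (voiceless velar stop), which sits after the trigger /s/ (fricative).
Changing only its manner to fricative gives [x] — the voiceless velar fricative.

[bɔʈɔsxa]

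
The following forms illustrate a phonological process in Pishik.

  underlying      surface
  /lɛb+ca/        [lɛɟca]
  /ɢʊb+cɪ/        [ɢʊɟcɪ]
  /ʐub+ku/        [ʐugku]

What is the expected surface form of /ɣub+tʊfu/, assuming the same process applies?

[ɣudtʊfu]

The data show regressive place assimilation: /b/ → [ɟ] before /c/; /b/ → [g] before /k/. In each pair only place changes, matching the following consonant, while manner and voice stay constant.
The rule targets /b/ (voiced bilabial stop), which sits before the trigger /t/ (alveolar).
Changing only its place to alveolar gives [d] — the voiced alveolar stop.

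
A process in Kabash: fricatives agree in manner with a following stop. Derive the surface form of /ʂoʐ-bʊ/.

[ʂoɖbʊ]

The rule targets /ʐ/ (voiced retroflex fricative), which sits before the trigger /b/ (stop).
Changing only its manner to stop gives [ɖ] — the voiced retroflex stop.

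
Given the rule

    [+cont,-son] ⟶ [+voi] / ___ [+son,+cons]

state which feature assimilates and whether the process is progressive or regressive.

The structural change is [+voi], and the conditioning segment [+son,+cons] (a sonorant consonant) is itself voiced, so the target comes to share the voicing of its neighbour — voicing assimilation.
Since the environment is written after the underscore, the trigger follows the target; the direction is regressive.

regressive voicing assimilation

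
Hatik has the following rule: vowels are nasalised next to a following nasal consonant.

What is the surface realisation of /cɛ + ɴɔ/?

[cɛ̃ɴɔ]

The vowel /ɛ/ is adjacent to the following nasal /ɴ/, so it acquires [+nasal] and surfaces as [ɛ̃].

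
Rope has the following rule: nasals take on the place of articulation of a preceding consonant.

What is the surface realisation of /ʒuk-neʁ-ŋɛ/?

/n/ is a voiced alveolar nasal. The preceding trigger /k/ is velar, so /n/ must become velar as well.
A voiced velar nasal is [ŋ], so the surface segment is [ŋ].
At the second juncture, /ŋ/ likewise becomes [ɴ] adjacent to /ʁ/.

[ʒukŋeʁɴɛ]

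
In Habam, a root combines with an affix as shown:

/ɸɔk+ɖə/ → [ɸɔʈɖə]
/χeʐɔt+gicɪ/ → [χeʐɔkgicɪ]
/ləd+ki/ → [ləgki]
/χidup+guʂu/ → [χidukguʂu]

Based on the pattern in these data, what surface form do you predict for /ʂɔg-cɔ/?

The data show regressive place assimilation: /k/ → [ʈ] before /ɖ/; /t/ → [k] before /g/; /d/ → [g] before /k/; /p/ → [k] before /g/. In each pair only place changes, matching the following consonant, while manner and voice stay constant.
The rule targets /g/ (voiced velar stop), which sits before the trigger /c/ (palatal).
A voiced palatal stop is [ɟ], so the surface segment is [ɟ].

[ʂɔɟcɔ]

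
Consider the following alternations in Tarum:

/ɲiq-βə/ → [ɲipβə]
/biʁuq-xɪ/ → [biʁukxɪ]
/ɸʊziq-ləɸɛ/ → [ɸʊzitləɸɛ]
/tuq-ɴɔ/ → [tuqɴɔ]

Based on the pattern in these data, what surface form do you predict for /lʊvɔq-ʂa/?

The data show regressive place assimilation: /q/ → [p] before /β/; /q/ → [k] before /x/; /q/ → [t] before /l/. In each pair only place changes, matching the following consonant, while manner and voice stay constant.
Nothing changes in [tuqɴɔ]: there the adjacent consonants already agree in place (/q/ and /ɴ/ are both uvular), so this form is consistent with the same rule.
/q/ is a voiceless uvular stop. The following trigger /ʂ/ is retroflex, so /q/ must become retroflex as well.
The voiceless retroflex stop is [ʈ], so /q/ → [ʈ].

[lʊvɔʈʂa]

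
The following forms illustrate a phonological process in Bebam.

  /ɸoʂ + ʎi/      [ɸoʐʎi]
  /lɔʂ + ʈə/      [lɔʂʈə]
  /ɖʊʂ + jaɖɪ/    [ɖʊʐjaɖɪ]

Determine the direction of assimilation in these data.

regressive

Underlying /ʂ/ is realised as [ʐ] next to /ʎ/; /ʎ/ itself does not change.
/ʂ/ is voiceless while /ʎ/ is voiced; the output [ʐ] is voiced, matching the trigger — so the feature that spreads is voicing.
Checking the remaining alternation: /ʂ/ → [ʐ] before /j/ (voiceless → voiced, matching voiced) — only voicing changes, and always toward the following segment.
Nothing changes in [lɔʂʈə]: there the adjacent consonants already agree in voicing (/ʂ/ and /ʈ/ are both voiceless), so this form is consistent with the same rule.
The trigger is the following segment, so the direction is regressive (anticipatory).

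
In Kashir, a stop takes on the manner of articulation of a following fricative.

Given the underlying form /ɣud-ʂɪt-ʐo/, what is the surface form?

[ɣuzʂɪsʐo]

/d/ is a voiced alveolar stop. The following trigger /ʂ/ is a fricative, so /d/ must become a fricative as well.
Changing only its manner to fricative gives [z] — the voiced alveolar fricative.
At the second juncture, /t/ likewise becomes [s] adjacent to /ʐ/.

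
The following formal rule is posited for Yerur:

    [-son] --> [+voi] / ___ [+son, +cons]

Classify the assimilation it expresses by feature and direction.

regressive voicing assimilation

The structural change is [+voi], and the conditioning segment [+son, +cons] (a sonorant consonant) is itself voiced, so the target comes to share the voicing of its neighbour — voicing assimilation.
Since the environment is written after the underscore, the trigger follows the target; the direction is regressive.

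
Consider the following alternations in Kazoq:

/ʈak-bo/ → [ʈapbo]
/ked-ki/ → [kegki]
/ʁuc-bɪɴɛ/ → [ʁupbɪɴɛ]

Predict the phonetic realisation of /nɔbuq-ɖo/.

[nɔbuʈɖo]

The data show regressive place assimilation: /k/ → [p] before /b/; /d/ → [g] before /k/; /c/ → [p] before /b/. In each pair only place changes, matching the following consonant, while manner and voice stay constant.
/q/ is a voiceless uvular stop. The following trigger /ɖ/ is retroflex, so /q/ must become retroflex as well.
Changing only its place to retroflex gives [ʈ] — the voiceless retroflex stop.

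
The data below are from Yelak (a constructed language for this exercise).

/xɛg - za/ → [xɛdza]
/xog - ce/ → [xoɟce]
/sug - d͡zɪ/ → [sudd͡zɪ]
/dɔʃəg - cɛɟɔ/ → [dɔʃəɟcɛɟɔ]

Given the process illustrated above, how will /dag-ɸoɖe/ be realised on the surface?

The data show regressive place assimilation: /g/ → [d] before /z/; /g/ → [ɟ] before /c/; /g/ → [d] before /d͡z/. In each pair only place changes, matching the following consonant, while manner and voice stay constant.
The rule targets /g/ (voiced velar stop), which sits before the trigger /ɸ/ (bilabial).
A voiced bilabial stop is [b], so the surface segment is [b].

[dabɸoɖe]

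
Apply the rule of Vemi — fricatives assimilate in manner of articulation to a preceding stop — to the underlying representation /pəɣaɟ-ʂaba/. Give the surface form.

[pəɣaɟʈaba]

The rule targets /ʂ/ (voiceless retroflex fricative), which sits after the trigger /ɟ/ (stop).
The voiceless retroflex stop is [ʈ], so /ʂ/ → [ʈ].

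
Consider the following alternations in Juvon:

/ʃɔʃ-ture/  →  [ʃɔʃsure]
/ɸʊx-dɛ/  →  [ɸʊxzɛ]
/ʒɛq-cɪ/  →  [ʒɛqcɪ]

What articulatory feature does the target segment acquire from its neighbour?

manner

Underlying /t/ is realised as [s] next to /ʃ/; /ʃ/ itself does not change.
/t/ is a stop while /ʃ/ is a fricative; the output [s] is a fricative, matching the trigger — so the feature that spreads is manner.
The other alternating form patterns the same way: /d/ → [z] after /x/ (stop → fricative, matching a fricative) — only manner changes, and always toward the preceding segment.
No alternation appears in [ʒɛqcɪ]: there the adjacent consonants already agree in manner (/c/ and /q/ are both stops), so this form is consistent with the same rule.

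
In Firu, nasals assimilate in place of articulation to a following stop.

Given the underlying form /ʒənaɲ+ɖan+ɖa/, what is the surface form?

/ɲ/ is a voiced palatal nasal. The following trigger /ɖ/ is retroflex, so /ɲ/ must become retroflex as well.
The voiced retroflex nasal is [ɳ], so /ɲ/ → [ɳ].
At the second juncture, /n/ likewise becomes [ɳ] adjacent to /ɖ/.

[ʒənaɳɖaɳɖa]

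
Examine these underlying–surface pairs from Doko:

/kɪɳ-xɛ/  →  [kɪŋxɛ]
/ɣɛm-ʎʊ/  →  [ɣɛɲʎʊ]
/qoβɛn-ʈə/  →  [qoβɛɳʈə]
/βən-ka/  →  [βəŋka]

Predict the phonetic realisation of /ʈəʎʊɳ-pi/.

The data show regressive place assimilation: /ɳ/ → [ŋ] before /x/; /m/ → [ɲ] before /ʎ/; /n/ → [ɳ] before /ʈ/; /n/ → [ŋ] before /k/. In each pair only place changes, matching the following consonant, while manner and voice stay constant.
/ɳ/ is a voiced retroflex nasal. The following trigger /p/ is bilabial, so /ɳ/ must become bilabial as well.
A voiced bilabial nasal is [m], so the surface segment is [m].

[ʈəʎʊmpi]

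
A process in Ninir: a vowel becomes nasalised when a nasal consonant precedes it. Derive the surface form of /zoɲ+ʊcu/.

[zoɲʊ̃cu]

/ʊ/ sits next to the nasal /ɲ/ and is therefore nasalised to [ʊ̃].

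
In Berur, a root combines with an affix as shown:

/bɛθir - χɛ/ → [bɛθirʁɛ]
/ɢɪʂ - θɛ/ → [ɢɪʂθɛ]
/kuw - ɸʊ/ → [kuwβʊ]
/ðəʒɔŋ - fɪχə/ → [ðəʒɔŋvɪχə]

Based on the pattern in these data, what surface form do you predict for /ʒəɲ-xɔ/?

[ʒəɲɣɔ]

The data show progressive voicing assimilation: /χ/ → [ʁ] after /r/; /ɸ/ → [β] after /w/; /f/ → [v] after /ŋ/. In each pair only voicing changes, matching the preceding consonant, while place and manner stay constant.
No alternation appears in [ɢɪʂθɛ]: there the adjacent consonants already agree in voicing (/θ/ and /ʂ/ are both voiceless), so this form is consistent with the same rule.
The rule targets /x/ (voiceless velar fricative), which sits after the trigger /ɲ/ (voiced).
A voiced velar fricative is [ɣ], so the surface segment is [ɣ].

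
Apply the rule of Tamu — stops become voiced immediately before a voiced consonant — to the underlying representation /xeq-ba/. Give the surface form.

/q/ is a voiceless uvular stop. The following trigger /b/ is voiced, so /q/ must become voiced as well.
The voiced uvular stop is [ɢ], so /q/ → [ɢ].

[xeɢba]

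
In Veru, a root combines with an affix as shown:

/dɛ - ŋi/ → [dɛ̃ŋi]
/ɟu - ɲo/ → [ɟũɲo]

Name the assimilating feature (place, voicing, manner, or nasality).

nasality

The vowel /ɛ/ surfaces as nasalised [ɛ̃] next to the following nasal /ŋ/ — it has acquired the [+nasal] feature of its neighbour.
Likewise in the remaining data: /u/ → [ũ] before /ɲ/ — each time a vowel is nasalised next to a following nasal.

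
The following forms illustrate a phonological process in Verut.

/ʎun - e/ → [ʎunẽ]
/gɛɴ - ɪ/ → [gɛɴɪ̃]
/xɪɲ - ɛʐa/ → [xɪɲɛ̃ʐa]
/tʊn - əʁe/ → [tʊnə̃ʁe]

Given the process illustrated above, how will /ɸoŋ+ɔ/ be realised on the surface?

The data show progressive nasality assimilation (vowel nasalisation): /e/ → [ẽ] after /n/; /ɪ/ → [ɪ̃] after /ɴ/; /ɛ/ → [ɛ̃] after /ɲ/; /ə/ → [ə̃] after /n/ — a vowel is nasalised by an immediately preceding nasal consonant.
/ɔ/ sits next to the nasal /ŋ/ and is therefore nasalised to [ɔ̃].

[ɸoŋɔ̃]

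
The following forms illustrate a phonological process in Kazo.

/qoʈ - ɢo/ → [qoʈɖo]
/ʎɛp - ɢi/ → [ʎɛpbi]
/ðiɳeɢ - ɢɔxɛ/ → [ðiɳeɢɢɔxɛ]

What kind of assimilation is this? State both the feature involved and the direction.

progressive place assimilation

Comparing underlying and surface forms, /ɢ/ → [ɖ] is the alternation; the neighbouring /ʈ/ is constant.
/ɢ/ is uvular while /ʈ/ is retroflex; the output [ɖ] is retroflex, matching the trigger — so the feature that spreads is place.
Manner and voice are unchanged, so the assimilation is partial, not total.
The same holds elsewhere in the data: /ɢ/ → [b] after /p/ (uvular → bilabial, matching bilabial) — only place changes, and always toward the preceding segment.
No alternation appears in [ðiɳeɢɢɔxɛ]: there the adjacent consonants already agree in place (/ɢ/ and /ɢ/ are both uvular), so this form is consistent with the same rule.
The trigger is the preceding segment, so the direction is progressive (perseverative).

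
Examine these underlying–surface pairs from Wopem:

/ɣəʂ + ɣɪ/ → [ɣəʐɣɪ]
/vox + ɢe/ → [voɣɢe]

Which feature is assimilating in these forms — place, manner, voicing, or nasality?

Comparing underlying and surface forms, /ʂ/ → [ʐ] is the alternation; the neighbouring /ɣ/ is constant.
/ʂ/ is voiceless while /ɣ/ is voiced; the output [ʐ] is voiced, matching the trigger — so the feature that spreads is voicing.
Checking the remaining alternation: /x/ → [ɣ] before /ɢ/ (voiceless → voiced, matching voiced) — only voicing changes, and always toward the following segment.

voicing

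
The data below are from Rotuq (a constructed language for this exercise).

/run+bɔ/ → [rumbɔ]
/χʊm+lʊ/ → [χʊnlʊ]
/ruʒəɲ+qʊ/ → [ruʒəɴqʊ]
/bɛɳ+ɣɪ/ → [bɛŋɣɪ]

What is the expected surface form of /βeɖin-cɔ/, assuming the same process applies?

The data show regressive place assimilation: /n/ → [m] before /b/; /m/ → [n] before /l/; /ɲ/ → [ɴ] before /q/; /ɳ/ → [ŋ] before /ɣ/. In each pair only place changes, matching the following consonant, while manner and voice stay constant.
The rule targets /n/ (voiced alveolar nasal), which sits before the trigger /c/ (palatal).
Changing only its place to palatal gives [ɲ] — the voiced palatal nasal.

[βeɖiɲcɔ]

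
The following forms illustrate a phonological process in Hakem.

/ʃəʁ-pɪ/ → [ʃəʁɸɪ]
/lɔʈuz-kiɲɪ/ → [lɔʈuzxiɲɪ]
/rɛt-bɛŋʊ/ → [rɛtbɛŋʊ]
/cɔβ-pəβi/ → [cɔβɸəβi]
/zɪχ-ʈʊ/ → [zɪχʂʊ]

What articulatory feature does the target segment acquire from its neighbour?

Comparing underlying and surface forms, /p/ → [ɸ] is the alternation; the neighbouring /ʁ/ is constant.
/p/ is a stop while /ʁ/ is a fricative; the output [ɸ] is a fricative, matching the trigger — so the feature that spreads is manner.
The other alternating forms pattern the same way: /k/ → [x] after /z/ (stop → fricative, matching a fricative); /p/ → [ɸ] after /β/ (stop → fricative, matching a fricative); /ʈ/ → [ʂ] after /χ/ (stop → fricative, matching a fricative) — only manner changes, and always toward the preceding segment.
No alternation appears in [rɛtbɛŋʊ]: there the adjacent consonants already agree in manner (/b/ and /t/ are both stops), so this form is consistent with the same rule.

manner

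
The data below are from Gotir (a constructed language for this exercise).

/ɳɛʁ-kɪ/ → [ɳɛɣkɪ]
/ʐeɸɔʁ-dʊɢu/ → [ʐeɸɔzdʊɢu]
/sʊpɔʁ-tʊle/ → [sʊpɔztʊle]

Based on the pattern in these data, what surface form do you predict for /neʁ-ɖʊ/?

The data show regressive place assimilation: /ʁ/ → [ɣ] before /k/; /ʁ/ → [z] before /d/; /ʁ/ → [z] before /t/. In each pair only place changes, matching the following consonant, while manner and voice stay constant.
/ʁ/ is a voiced uvular fricative. The following trigger /ɖ/ is retroflex, so /ʁ/ must become retroflex as well.
A voiced retroflex fricative is [ʐ], so the surface segment is [ʐ].

[neʐɖʊ]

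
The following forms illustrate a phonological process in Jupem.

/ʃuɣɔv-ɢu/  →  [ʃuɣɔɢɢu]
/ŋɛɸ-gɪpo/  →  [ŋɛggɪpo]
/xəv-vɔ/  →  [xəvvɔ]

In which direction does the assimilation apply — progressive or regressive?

regressive

The segment that alternates is /v/, which surfaces as [ɢ] when adjacent to /ɢ/.
The output [ɢ] is identical to the trigger /ɢ/ — every feature (place, manner, voicing) has been copied — so this is total assimilation.
The other form behaves the same way: /ɸ/ → [g] before /g/ — in each case the output is a copy of the following consonant.
In [xəvvɔ] the two consonants at the boundary are already identical (/v/ + /v/), so the rule applies vacuously and nothing changes.
Since the segment that changes precedes the conditioning segment, the assimilation is regressive.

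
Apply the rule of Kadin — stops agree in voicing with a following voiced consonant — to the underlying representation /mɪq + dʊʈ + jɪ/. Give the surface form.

The rule targets /q/ (voiceless uvular stop), which sits before the trigger /d/ (voiced).
Changing only its voicing to voiced gives [ɢ] — the voiced uvular stop.
The same rule applies at the second boundary: /ʈ/ → [ɖ] next to /j/.

[mɪɢdʊɖjɪ]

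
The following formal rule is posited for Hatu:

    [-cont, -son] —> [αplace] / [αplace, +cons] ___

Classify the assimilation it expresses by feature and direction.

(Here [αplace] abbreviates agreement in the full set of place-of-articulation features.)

The rule copies the place features (abbreviated [place]) from the environment onto the target, so the assimilating feature is place.
The conditioning segment sits to the left of the focus bar, meaning the trigger precedes the segment that changes — progressive assimilation.

progressive place assimilation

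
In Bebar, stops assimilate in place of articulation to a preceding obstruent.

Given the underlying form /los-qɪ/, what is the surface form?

/q/ is a voiceless uvular stop. The preceding trigger /s/ is alveolar, so /q/ must become alveolar as well.
A voiceless alveolar stop is [t], so the surface segment is [t].

[lostɪ]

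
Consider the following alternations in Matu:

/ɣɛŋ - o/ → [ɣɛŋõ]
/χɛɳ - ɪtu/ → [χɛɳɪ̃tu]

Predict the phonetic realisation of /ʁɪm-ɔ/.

The data show progressive nasality assimilation (vowel nasalisation): /o/ → [õ] after /ŋ/; /ɪ/ → [ɪ̃] after /ɳ/ — a vowel is nasalised by an immediately preceding nasal consonant.
/ɔ/ sits next to the nasal /m/ and is therefore nasalised to [ɔ̃].

[ʁɪmɔ̃]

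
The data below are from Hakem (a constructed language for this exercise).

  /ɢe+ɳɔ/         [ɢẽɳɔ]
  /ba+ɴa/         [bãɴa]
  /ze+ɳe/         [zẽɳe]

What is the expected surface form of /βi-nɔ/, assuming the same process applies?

[βĩnɔ]

The data show regressive nasality assimilation (vowel nasalisation): /e/ → [ẽ] before /ɳ/; /a/ → [ã] before /ɴ/ — a vowel is nasalised by an immediately following nasal consonant.
The vowel /i/ is adjacent to the following nasal /n/, so it acquires [+nasal] and surfaces as [ĩ].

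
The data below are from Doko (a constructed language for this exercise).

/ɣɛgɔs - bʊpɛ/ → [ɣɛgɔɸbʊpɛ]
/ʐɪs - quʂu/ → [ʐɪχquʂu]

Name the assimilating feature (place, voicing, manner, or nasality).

place

The segment that alternates is /s/, which surfaces as [ɸ] when adjacent to /b/.
/s/ is alveolar while /b/ is bilabial; the output [ɸ] is bilabial, matching the trigger — so the feature that spreads is place.
Checking the remaining alternation: /s/ → [χ] before /q/ (alveolar → uvular, matching uvular) — only place changes, and always toward the following segment.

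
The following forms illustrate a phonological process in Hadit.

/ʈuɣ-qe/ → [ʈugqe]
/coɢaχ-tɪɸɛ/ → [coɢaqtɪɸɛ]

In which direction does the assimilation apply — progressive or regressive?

regressive

Comparing underlying and surface forms, /ɣ/ → [g] is the alternation; the neighbouring /q/ is constant.
The change fricative → stop matches the manner of the following /q/, identifying this as manner assimilation.
Checking the remaining alternation: /χ/ → [q] before /t/ (fricative → stop, matching a stop) — only manner changes, and always toward the following segment.
Since the segment that changes precedes the conditioning segment, the assimilation is regressive.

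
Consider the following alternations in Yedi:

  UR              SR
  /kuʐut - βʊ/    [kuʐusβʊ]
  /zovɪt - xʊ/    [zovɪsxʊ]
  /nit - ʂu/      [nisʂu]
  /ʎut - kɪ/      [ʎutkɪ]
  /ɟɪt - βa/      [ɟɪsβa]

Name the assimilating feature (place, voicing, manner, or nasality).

Underlying /t/ is realised as [s] next to /β/; /β/ itself does not change.
The change stop → fricative matches the manner of the following /β/, identifying this as manner assimilation.
Checking the remaining alternations: /t/ → [s] before /x/ (stop → fricative, matching a fricative); /t/ → [s] before /ʂ/ (stop → fricative, matching a fricative) — only manner changes, and always toward the following segment.
Nothing changes in [ʎutkɪ]: there the adjacent consonants already agree in manner (/t/ and /k/ are both stops), so this form is consistent with the same rule.

manner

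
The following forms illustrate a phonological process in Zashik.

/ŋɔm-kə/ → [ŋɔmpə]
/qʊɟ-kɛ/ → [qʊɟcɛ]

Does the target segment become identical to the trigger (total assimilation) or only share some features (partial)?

Underlying /k/ is realised as [p] next to /m/; /m/ itself does not change.
The change velar → bilabial matches the place of the preceding /m/, identifying this as place assimilation.
Manner and voice are unchanged, so the assimilation is partial, not total.
The other alternating form patterns the same way: /k/ → [c] after /ɟ/ (velar → palatal, matching palatal) — only place changes, and always toward the preceding segment.

partial assimilation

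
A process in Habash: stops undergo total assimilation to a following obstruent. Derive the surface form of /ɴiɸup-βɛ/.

[ɴiɸuββɛ]

/p/ is the segment targeted by the rule; it sits immediately before /β/, so it assimilates completely and surfaces as [β].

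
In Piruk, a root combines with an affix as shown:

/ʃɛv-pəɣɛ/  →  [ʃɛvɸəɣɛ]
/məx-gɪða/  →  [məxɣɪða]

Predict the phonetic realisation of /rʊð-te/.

[rʊðse]

The data show progressive manner assimilation: /p/ → [ɸ] after /v/; /g/ → [ɣ] after /x/. In each pair only manner changes, matching the preceding consonant, while place and voice stay constant.
/t/ is a voiceless alveolar stop. The preceding trigger /ð/ is a fricative, so /t/ must become a fricative as well.
The voiceless alveolar fricative is [s], so /t/ → [s].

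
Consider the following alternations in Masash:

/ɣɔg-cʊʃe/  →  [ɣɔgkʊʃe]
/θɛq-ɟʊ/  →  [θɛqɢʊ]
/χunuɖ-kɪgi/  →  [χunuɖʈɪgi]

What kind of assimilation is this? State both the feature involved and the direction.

progressive place assimilation

Underlying /c/ is realised as [k] next to /g/; /g/ itself does not change.
/c/ is palatal while /g/ is velar; the output [k] is velar, matching the trigger — so the feature that spreads is place.
Manner and voice are unchanged, so the assimilation is partial, not total.
Checking the remaining alternations: /ɟ/ → [ɢ] after /q/ (palatal → uvular, matching uvular); /k/ → [ʈ] after /ɖ/ (velar → retroflex, matching retroflex) — only place changes, and always toward the preceding segment.
Since the segment that changes follows the conditioning segment, the assimilation is progressive.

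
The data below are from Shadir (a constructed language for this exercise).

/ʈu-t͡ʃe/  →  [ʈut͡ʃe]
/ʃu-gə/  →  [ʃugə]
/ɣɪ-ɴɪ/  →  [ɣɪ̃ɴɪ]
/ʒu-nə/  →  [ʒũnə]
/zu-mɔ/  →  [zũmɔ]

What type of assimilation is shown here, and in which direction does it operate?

The vowel /ɪ/ surfaces as nasalised [ɪ̃] next to the following nasal /ɴ/ — it has acquired the [+nasal] feature of its neighbour.
The other forms show the same pattern: /u/ → [ũ] before /n/; /u/ → [ũ] before /m/ — each time a vowel is nasalised next to a following nasal.
No change occurs in [ʈut͡ʃe], [ʃugə] because the vowel at the boundary is adjacent to an oral consonant, not a nasal (/u/ next to /t͡ʃ/; /u/ next to /g/).
Because the conditioning nasal is to the right of the vowel that changes, the process is regressive (anticipatory).

regressive nasality assimilation (vowel nasalisation)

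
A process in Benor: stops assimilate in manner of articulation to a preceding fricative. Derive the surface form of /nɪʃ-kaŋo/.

[nɪʃxaŋo]

The rule targets /k/ (voiceless velar stop), which sits after the trigger /ʃ/ (fricative).
Changing only its manner to fricative gives [x] — the voiceless velar fricative.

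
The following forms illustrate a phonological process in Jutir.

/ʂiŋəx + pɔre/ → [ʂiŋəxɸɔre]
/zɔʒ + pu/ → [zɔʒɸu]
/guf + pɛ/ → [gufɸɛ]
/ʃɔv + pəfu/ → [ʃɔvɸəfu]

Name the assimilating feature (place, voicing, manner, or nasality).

Comparing underlying and surface forms, /p/ → [ɸ] is the alternation; the neighbouring /x/ is constant.
/p/ is a stop while /x/ is a fricative; the output [ɸ] is a fricative, matching the trigger — so the feature that spreads is manner.
The other alternating forms pattern the same way: /p/ → [ɸ] after /ʒ/ (stop → fricative, matching a fricative); /p/ → [ɸ] after /f/ (stop → fricative, matching a fricative); /p/ → [ɸ] after /v/ (stop → fricative, matching a fricative) — only manner changes, and always toward the preceding segment.

manner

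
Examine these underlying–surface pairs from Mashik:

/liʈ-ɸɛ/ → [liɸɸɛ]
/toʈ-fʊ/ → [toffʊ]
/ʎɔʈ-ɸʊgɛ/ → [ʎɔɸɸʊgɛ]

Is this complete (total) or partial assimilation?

total assimilation

Underlying /ʈ/ is realised as [ɸ] next to /ɸ/; /ɸ/ itself does not change.
The output [ɸ] is identical to the trigger /ɸ/ — every feature (place, manner, voicing) has been copied — so this is total assimilation.
The other form behaves the same way: /ʈ/ → [f] before /f/ — in each case the output is a copy of the following consonant.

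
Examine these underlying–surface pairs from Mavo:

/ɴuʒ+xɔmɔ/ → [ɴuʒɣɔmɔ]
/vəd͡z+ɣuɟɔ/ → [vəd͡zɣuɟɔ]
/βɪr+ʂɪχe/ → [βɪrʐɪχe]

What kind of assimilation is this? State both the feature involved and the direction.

progressive voicing assimilation

Comparing underlying and surface forms, /x/ → [ɣ] is the alternation; the neighbouring /ʒ/ is constant.
/x/ is voiceless while /ʒ/ is voiced; the output [ɣ] is voiced, matching the trigger — so the feature that spreads is voicing.
Place and manner are unchanged, so the assimilation is partial, not total.
The other alternating form patterns the same way: /ʂ/ → [ʐ] after /r/ (voiceless → voiced, matching voiced) — only voicing changes, and always toward the preceding segment.
Nothing changes in [vəd͡zɣuɟɔ]: there the adjacent consonants already agree in voicing (/ɣ/ and /d͡z/ are both voiced), so this form is consistent with the same rule.
The trigger is the preceding segment, so the direction is progressive (perseverative).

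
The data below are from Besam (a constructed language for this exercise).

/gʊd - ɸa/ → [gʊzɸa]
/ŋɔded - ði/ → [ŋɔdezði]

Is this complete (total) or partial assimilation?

Comparing underlying and surface forms, /d/ → [z] is the alternation; the neighbouring /ɸ/ is constant.
The change stop → fricative matches the manner of the following /ɸ/, identifying this as manner assimilation.
Place and voice are unchanged, so the assimilation is partial, not total.
The same holds elsewhere in the data: /d/ → [z] before /ð/ (stop → fricative, matching a fricative) — only manner changes, and always toward the following segment.

partial assimilation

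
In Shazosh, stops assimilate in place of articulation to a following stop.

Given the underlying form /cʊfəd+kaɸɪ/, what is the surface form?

The rule targets /d/ (voiced alveolar stop), which sits before the trigger /k/ (velar).
A voiced velar stop is [g], so the surface segment is [g].

[cʊfəgkaɸɪ]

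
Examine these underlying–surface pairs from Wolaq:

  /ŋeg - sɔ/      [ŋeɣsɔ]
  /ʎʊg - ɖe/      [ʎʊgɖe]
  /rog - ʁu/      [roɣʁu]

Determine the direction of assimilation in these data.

regressive

Underlying /g/ is realised as [ɣ] next to /s/; /s/ itself does not change.
The change stop → fricative matches the manner of the following /s/, identifying this as manner assimilation.
Checking the remaining alternation: /g/ → [ɣ] before /ʁ/ (stop → fricative, matching a fricative) — only manner changes, and always toward the following segment.
No alternation appears in [ʎʊgɖe]: there the adjacent consonants already agree in manner (/g/ and /ɖ/ are both stops), so this form is consistent with the same rule.
Since the segment that changes precedes the conditioning segment, the assimilation is regressive.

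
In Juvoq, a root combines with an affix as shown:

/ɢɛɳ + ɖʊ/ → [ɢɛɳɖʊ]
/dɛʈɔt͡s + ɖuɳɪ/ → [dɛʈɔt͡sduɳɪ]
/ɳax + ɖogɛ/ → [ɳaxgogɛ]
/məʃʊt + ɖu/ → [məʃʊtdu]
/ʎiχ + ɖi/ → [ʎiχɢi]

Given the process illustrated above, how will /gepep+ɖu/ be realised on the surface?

[gepepbu]

The data show progressive place assimilation: /ɖ/ → [d] after /t͡s/; /ɖ/ → [g] after /x/; /ɖ/ → [d] after /t/; /ɖ/ → [ɢ] after /χ/. In each pair only place changes, matching the preceding consonant, while manner and voice stay constant.
Nothing changes in [ɢɛɳɖʊ]: there the adjacent consonants already agree in place (/ɖ/ and /ɳ/ are both retroflex), so this form is consistent with the same rule.
/ɖ/ is a voiced retroflex stop. The preceding trigger /p/ is bilabial, so /ɖ/ must become bilabial as well.
A voiced bilabial stop is [b], so the surface segment is [b].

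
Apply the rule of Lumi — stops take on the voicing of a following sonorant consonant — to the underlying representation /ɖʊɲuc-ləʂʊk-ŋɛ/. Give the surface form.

[ɖʊɲuɟləʂʊgŋɛ]

The rule targets /c/ (voiceless palatal stop), which sits before the trigger /l/ (voiced).
The voiced palatal stop is [ɟ], so /c/ → [ɟ].
At the second juncture, /k/ likewise becomes [g] adjacent to /ŋ/.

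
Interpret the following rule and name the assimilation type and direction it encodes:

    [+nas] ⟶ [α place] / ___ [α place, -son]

The rule copies the place features (abbreviated [place]) from the environment onto the target, so the assimilating feature is place.
The conditioning segment sits to the right of the focus bar, meaning the trigger follows the segment that changes — regressive assimilation.

regressive place assimilation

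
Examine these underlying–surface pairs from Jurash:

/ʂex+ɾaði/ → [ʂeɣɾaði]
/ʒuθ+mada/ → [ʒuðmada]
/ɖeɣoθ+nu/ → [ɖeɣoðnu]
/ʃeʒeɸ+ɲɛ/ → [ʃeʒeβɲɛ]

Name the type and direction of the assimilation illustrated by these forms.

Comparing underlying and surface forms, /x/ → [ɣ] is the alternation; the neighbouring /ɾ/ is constant.
/x/ is voiceless while /ɾ/ is voiced; the output [ɣ] is voiced, matching the trigger — so the feature that spreads is voicing.
Place and manner are unchanged, so the assimilation is partial, not total.
The same holds elsewhere in the data: /θ/ → [ð] before /m/ (voiceless → voiced, matching voiced); /θ/ → [ð] before /n/ (voiceless → voiced, matching voiced); /ɸ/ → [β] before /ɲ/ (voiceless → voiced, matching voiced) — only voicing changes, and always toward the following segment.
The trigger is the following segment, so the direction is regressive (anticipatory).

regressive voicing assimilation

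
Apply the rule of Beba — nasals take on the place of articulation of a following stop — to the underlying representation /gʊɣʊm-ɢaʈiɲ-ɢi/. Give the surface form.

[gʊɣʊɴɢaʈiɴɢi]

The rule targets /m/ (voiced bilabial nasal), which sits before the trigger /ɢ/ (uvular).
A voiced uvular nasal is [ɴ], so the surface segment is [ɴ].
At the second juncture, /ɲ/ likewise becomes [ɴ] adjacent to /ɢ/.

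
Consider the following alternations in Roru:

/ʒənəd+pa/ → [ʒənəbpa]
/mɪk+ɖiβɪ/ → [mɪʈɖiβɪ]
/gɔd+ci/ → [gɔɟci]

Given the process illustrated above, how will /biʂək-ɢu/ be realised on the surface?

[biʂəqɢu]

The data show regressive place assimilation: /d/ → [b] before /p/; /k/ → [ʈ] before /ɖ/; /d/ → [ɟ] before /c/. In each pair only place changes, matching the following consonant, while manner and voice stay constant.
The rule targets /k/ (voiceless velar stop), which sits before the trigger /ɢ/ (uvular).
A voiceless uvular stop is [q], so the surface segment is [q].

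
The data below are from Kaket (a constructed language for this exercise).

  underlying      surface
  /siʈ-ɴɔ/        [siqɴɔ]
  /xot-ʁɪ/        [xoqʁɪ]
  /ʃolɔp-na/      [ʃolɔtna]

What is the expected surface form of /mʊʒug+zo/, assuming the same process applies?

[mʊʒudzo]

The data show regressive place assimilation: /ʈ/ → [q] before /ɴ/; /t/ → [q] before /ʁ/; /p/ → [t] before /n/. In each pair only place changes, matching the following consonant, while manner and voice stay constant.
The rule targets /g/ (voiced velar stop), which sits before the trigger /z/ (alveolar).
Changing only its place to alveolar gives [d] — the voiced alveolar stop.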